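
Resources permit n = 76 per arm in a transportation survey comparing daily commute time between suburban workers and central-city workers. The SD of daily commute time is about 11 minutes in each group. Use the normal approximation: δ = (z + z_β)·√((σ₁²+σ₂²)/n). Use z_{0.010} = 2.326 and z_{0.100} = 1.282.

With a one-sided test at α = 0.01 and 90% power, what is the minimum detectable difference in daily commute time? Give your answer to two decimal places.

Minimum detectable difference ≈ 6.44 minutes

δ = (z_α + z_β) · √((σ₁²+σ₂²)/n)
  = (2.326 + 1.282) · √(242/76)
  = 3.608 · √3.1842
  = 3.608 · 1.7844
  = 6.4382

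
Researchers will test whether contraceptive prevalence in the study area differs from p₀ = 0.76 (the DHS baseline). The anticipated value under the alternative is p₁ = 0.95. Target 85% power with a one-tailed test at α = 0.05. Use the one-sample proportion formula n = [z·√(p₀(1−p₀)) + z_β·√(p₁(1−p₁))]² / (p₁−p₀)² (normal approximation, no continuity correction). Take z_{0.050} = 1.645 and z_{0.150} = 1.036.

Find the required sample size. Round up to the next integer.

n = 24

n = [z_α·√(p₀q₀) + z_β·√(p₁q₁)]² / (p₁ − p₀)²
  = [1.645·√(0.76·0.24) + 1.036·√(0.95·0.05)]² / (0.19)²
  = [1.645·0.4271 + 1.036·0.2179]² / 0.0361
  = [0.9283]² / 0.0361
  = 23.87
Round up → n = 24.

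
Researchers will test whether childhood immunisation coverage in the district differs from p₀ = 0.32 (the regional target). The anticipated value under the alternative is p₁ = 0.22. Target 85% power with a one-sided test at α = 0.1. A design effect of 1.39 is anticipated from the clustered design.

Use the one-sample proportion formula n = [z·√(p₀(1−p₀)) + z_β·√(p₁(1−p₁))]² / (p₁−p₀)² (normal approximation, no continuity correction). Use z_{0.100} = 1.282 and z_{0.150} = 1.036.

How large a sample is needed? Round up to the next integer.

n = [z_α·√(p₀q₀) + z_β·√(p₁q₁)]² / (p₁ − p₀)²
  = [1.282·√(0.32·0.68) + 1.036·√(0.22·0.78)]² / (-0.10)²
  = [1.282·0.4665 + 1.036·0.4142]² / 0.0100
  = [1.0272]² / 0.0100
  = 105.51
Design effect: 1.39 × 105.51 = 146.66.
Round up → n = 147.

n = 147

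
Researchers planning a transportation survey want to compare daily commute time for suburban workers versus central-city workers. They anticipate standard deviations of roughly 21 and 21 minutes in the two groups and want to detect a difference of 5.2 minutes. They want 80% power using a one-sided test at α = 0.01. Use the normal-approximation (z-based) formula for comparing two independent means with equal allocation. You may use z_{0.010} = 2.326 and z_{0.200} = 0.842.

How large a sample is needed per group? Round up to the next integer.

n = 328 per group

n = (z_α + z_β)² · (σ₁² + σ₂²) / δ²
  = (2.326 + 0.842)² · (21² + 21² = 882) / 5.2²
  = 10.0362 · 882 / 27.04
  = 327.36
Round up → n = 328 per group.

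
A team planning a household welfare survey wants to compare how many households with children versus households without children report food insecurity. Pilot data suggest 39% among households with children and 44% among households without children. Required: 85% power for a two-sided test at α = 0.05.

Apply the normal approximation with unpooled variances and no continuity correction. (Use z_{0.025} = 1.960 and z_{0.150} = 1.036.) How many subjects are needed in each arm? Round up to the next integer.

n = 1739 per group

n = (z_{α/2} + z_β)² · [p₁(1−p₁) + p₂(1−p₂)] / (p₁ − p₂)²
  = (1.960 + 1.036)² · (0.39·0.61 + 0.44·0.56) / (-0.05)²
  = (2.996)² · (0.2379 + 0.2464) / 0.0025
  = 8.9760 · 0.4843 / 0.0025
  = 1738.83
Round up → n = 1739 per group.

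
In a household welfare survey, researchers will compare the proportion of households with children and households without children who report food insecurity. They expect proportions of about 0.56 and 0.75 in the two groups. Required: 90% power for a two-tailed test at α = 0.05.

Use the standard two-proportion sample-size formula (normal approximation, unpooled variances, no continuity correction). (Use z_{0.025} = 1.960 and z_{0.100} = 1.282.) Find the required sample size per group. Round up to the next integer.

n = 127 per group

n = (z_{α/2} + z_β)² · [p₁(1−p₁) + p₂(1−p₂)] / (p₁ − p₂)²
  = (1.960 + 1.282)² · (0.56·0.44 + 0.75·0.25) / (-0.19)²
  = (3.242)² · (0.2464 + 0.1875) / 0.0361
  = 10.5106 · 0.4339 / 0.0361
  = 126.33
Round up → n = 127 per group.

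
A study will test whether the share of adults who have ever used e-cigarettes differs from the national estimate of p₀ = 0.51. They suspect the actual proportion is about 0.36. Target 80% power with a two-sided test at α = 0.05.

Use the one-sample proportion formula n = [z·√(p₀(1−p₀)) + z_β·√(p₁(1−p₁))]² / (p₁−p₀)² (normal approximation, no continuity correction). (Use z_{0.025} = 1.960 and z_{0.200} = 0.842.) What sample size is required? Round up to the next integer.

n = [z_{α/2}·√(p₀q₀) + z_β·√(p₁q₁)]² / (p₁ − p₀)²
  = [1.960·√(0.51·0.49) + 0.842·√(0.36·0.64)]² / (-0.15)²
  = [1.960·0.4999 + 0.842·0.4800]² / 0.0225
  = [1.3840]² / 0.0225
  = 85.13
Round up → n = 86.

n = 86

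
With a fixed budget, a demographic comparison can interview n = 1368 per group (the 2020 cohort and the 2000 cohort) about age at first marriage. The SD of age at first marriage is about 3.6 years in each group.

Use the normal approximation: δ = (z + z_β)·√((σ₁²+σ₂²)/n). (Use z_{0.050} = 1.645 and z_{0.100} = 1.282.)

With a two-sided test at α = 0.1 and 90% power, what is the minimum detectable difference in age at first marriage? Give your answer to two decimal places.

δ = (z_{α/2} + z_β) · √((σ₁²+σ₂²)/n)
  = (1.645 + 1.282) · √(25.92/1368)
  = 2.927 · √0.01895
  = 2.927 · 0.1376
  = 0.4029

Minimum detectable difference ≈ 0.40 years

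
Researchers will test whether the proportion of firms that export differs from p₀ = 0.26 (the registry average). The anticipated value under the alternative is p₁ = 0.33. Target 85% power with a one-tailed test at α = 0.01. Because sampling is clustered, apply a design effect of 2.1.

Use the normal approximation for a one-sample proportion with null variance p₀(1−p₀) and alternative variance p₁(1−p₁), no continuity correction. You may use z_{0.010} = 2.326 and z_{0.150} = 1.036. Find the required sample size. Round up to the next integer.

n = 974

n = [z_α·√(p₀q₀) + z_β·√(p₁q₁)]² / (p₁ − p₀)²
  = [2.326·√(0.26·0.74) + 1.036·√(0.33·0.67)]² / (0.07)²
  = [2.326·0.4386 + 1.036·0.4702]² / 0.0049
  = [1.5074]² / 0.0049
  = 463.73
Design effect: 2.1 × 463.73 = 973.83.
Round up → n = 974.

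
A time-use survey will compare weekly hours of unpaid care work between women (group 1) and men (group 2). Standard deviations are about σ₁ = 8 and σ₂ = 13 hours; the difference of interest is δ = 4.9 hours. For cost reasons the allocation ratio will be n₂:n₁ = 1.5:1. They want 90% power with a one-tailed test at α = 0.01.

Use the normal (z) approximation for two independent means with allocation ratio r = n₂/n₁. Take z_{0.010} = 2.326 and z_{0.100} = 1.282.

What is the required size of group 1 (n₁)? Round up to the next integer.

n₁ = (z_α + z_β)² · (σ₁² + σ₂²/r) / δ²
   = (2.326 + 1.282)² · (8² + 13²/1.5) / 4.9²
   = 13.0177 · (64 + 112.6667) / 24.01
   = 13.0177 · 176.6667 / 24.01
   = 95.78
Round up → n₁ = 96; n₂ = r·n₁ = 1.5 × 96 = 144.

n₁ = 96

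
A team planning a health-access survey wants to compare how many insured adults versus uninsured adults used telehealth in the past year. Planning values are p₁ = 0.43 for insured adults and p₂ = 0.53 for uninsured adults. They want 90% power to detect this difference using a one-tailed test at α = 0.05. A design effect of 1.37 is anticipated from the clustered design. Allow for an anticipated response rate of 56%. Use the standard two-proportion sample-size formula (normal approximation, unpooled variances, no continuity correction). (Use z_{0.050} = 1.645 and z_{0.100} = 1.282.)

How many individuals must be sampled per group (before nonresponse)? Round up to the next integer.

n = (z_α + z_β)² · [p₁(1−p₁) + p₂(1−p₂)] / (p₁ − p₂)²
  = (1.645 + 1.282)² · (0.43·0.57 + 0.53·0.47) / (-0.10)²
  = (2.927)² · (0.2451 + 0.2491) / 0.0100
  = 8.5673 · 0.4942 / 0.0100
  = 423.40
Design effect: 1.37 × 423.40 = 580.05.
Adjust for 56% response: 580.05 / 0.56 = 1035.81.
Round up → n = 1036 per group.

n = 1036 per group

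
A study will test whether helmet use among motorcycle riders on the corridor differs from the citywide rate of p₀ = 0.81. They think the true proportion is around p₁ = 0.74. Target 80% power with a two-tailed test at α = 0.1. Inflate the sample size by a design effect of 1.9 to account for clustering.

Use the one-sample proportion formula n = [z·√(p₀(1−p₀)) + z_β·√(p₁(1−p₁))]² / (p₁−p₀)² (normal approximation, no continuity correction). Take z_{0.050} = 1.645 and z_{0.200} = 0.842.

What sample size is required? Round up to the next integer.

n = 400

n = [z_{α/2}·√(p₀q₀) + z_β·√(p₁q₁)]² / (p₁ − p₀)²
  = [1.645·√(0.81·0.19) + 0.842·√(0.74·0.26)]² / (-0.07)²
  = [1.645·0.3923 + 0.842·0.4386]² / 0.0049
  = [1.0147]² / 0.0049
  = 210.11
Design effect: 1.9 × 210.11 = 399.21.
Round up → n = 400.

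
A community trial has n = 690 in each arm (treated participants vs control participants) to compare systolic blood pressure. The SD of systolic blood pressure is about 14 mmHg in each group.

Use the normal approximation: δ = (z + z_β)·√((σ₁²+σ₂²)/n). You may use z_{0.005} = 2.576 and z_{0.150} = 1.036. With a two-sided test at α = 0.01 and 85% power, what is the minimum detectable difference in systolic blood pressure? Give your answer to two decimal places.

δ = (z_{α/2} + z_β) · √((σ₁²+σ₂²)/n)
  = (2.576 + 1.036) · √(392/690)
  = 3.612 · √0.56812
  = 3.612 · 0.7537
  = 2.7225

Minimum detectable difference ≈ 2.72 mmHg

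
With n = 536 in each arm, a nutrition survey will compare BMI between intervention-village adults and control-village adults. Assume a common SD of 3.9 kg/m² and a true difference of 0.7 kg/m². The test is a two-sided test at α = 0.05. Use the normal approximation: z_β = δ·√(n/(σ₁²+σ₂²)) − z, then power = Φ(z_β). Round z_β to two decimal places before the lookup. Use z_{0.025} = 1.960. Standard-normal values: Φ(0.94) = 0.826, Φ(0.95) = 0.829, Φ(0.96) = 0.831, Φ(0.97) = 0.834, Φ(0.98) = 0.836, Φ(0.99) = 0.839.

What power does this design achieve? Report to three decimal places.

Power ≈ 0.836

z_β = δ·√(n/(σ₁²+σ₂²)) − z_{α/2}
    = 0.7 · √(536/30.42) − 1.960
    = 0.7 · 4.19762 − 1.960
    = 2.9383 − 1.960 = 0.9783 → 0.98
Power = Φ(0.98) = 0.836.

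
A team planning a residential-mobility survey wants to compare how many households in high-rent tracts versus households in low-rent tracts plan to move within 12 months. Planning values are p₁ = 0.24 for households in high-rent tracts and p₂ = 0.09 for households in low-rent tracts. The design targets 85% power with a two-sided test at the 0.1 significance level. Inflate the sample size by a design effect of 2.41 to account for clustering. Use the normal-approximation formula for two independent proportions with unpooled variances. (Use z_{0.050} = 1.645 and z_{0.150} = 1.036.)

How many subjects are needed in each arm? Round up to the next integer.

n = 204 per group

n = (z_{α/2} + z_β)² · [p₁(1−p₁) + p₂(1−p₂)] / (p₁ − p₂)²
  = (1.645 + 1.036)² · (0.24·0.76 + 0.09·0.91) / (0.15)²
  = (2.681)² · (0.1824 + 0.0819) / 0.0225
  = 7.1878 · 0.2643 / 0.0225
  = 84.43
Design effect: 2.41 × 84.43 = 203.48.
Round up → n = 204 per group.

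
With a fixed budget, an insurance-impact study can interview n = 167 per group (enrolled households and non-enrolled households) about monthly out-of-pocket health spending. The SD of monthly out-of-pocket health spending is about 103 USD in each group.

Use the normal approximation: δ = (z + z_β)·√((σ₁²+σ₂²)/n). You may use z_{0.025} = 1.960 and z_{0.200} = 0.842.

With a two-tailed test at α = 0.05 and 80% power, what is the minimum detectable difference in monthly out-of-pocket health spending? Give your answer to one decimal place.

Minimum detectable difference ≈ 31.6 USD

δ = (z_{α/2} + z_β) · √((σ₁²+σ₂²)/n)
  = (1.960 + 0.842) · √(21218/167)
  = 2.802 · √127.0539
  = 2.802 · 11.2718
  = 31.5836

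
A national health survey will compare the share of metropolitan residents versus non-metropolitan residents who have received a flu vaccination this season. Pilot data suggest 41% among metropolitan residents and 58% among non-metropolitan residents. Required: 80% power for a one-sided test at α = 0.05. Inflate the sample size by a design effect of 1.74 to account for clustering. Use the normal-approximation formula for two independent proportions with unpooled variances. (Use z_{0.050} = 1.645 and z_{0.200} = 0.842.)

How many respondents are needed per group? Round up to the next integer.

n = 181 per group

n = (z_α + z_β)² · [p₁(1−p₁) + p₂(1−p₂)] / (p₁ − p₂)²
  = (1.645 + 0.842)² · (0.41·0.59 + 0.58·0.42) / (-0.17)²
  = (2.487)² · (0.2419 + 0.2436) / 0.0289
  = 6.1852 · 0.4855 / 0.0289
  = 103.91
Design effect: 1.74 × 103.91 = 180.80.
Round up → n = 181 per group.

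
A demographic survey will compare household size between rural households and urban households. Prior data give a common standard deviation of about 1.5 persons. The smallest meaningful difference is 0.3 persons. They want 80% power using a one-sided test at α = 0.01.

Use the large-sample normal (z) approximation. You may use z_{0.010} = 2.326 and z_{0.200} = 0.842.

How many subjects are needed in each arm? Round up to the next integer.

n = 502 per group

n = (z_α + z_β)² · (σ₁² + σ₂²) / δ²
  = (2.326 + 0.842)² · (2·1.5² = 4.5) / 0.3²
  = 10.0362 · 4.5 / 0.09
  = 501.81
Round up → n = 502 per group.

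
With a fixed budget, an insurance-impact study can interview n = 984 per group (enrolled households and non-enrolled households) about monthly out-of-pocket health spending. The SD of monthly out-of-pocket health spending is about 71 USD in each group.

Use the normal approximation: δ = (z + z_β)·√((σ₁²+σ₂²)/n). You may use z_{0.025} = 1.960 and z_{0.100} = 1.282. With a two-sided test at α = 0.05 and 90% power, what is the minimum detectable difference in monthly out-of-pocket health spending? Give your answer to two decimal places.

δ = (z_{α/2} + z_β) · √((σ₁²+σ₂²)/n)
  = (1.960 + 1.282) · √(10082/984)
  = 3.242 · √10.2459
  = 3.242 · 3.2009
  = 10.3774

Minimum detectable difference ≈ 10.38 USD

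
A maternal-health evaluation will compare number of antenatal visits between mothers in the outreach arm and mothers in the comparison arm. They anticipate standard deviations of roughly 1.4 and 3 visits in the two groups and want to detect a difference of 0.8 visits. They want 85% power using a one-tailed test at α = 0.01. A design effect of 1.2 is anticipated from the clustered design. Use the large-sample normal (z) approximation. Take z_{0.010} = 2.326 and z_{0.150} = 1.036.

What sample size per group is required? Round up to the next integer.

n = 233 per group

n = (z_α + z_β)² · (σ₁² + σ₂²) / δ²
  = (2.326 + 1.036)² · (1.4² + 3² = 10.96) / 0.8²
  = 11.3030 · 10.96 / 0.64
  = 193.56
Design effect: 1.2 × 193.56 = 232.28.
Round up → n = 233 per group.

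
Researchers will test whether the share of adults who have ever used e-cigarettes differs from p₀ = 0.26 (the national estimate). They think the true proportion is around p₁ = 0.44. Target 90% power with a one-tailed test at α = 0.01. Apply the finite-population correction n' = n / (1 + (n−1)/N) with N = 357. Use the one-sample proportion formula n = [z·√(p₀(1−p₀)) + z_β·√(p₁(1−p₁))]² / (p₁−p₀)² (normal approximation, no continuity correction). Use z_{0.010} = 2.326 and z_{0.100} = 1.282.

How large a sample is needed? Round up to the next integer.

n = [z_α·√(p₀q₀) + z_β·√(p₁q₁)]² / (p₁ − p₀)²
  = [2.326·√(0.26·0.74) + 1.282·√(0.44·0.56)]² / (0.18)²
  = [2.326·0.4386 + 1.282·0.4964]² / 0.0324
  = [1.6566]² / 0.0324
  = 84.70
Finite-population correction (N = 357): 84.70 / (1 + (84.70 − 1)/357) = 68.62.
Round up → n = 69.

n = 69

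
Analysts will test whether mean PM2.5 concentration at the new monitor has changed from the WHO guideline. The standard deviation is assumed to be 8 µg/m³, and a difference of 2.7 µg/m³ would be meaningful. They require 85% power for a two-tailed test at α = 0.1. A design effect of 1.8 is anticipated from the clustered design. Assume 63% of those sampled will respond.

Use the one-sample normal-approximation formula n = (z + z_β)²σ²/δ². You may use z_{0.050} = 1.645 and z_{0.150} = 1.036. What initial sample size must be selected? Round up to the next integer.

n = (z_{α/2} + z_β)² · σ² / δ²
  = (1.645 + 1.036)² · 8² / 2.7²
  = 7.1878 · 64 / 7.29
  = 63.10
Design effect: 1.8 × 63.10 = 113.58.
Adjust for 63% response: 113.58 / 0.63 = 180.29.
Round up → n = 181.

n = 181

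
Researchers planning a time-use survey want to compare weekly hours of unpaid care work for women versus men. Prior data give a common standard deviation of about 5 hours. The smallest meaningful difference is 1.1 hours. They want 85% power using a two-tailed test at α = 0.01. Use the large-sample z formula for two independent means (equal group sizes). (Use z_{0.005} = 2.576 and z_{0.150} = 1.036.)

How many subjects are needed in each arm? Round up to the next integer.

n = (z_{α/2} + z_β)² · (σ₁² + σ₂²) / δ²
  = (2.576 + 1.036)² · (2·5² = 50) / 1.1²
  = 13.0465 · 50 / 1.21
  = 539.11
Round up → n = 540 per group.

n = 540 per group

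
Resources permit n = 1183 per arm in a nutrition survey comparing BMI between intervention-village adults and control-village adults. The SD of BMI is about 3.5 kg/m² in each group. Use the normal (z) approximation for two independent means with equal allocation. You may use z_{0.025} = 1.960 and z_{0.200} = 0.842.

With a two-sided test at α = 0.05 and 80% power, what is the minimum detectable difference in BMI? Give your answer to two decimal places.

δ = (z_{α/2} + z_β) · √((σ₁²+σ₂²)/n)
  = (1.960 + 0.842) · √(24.5/1183)
  = 2.802 · √0.02071
  = 2.802 · 0.1439
  = 0.4032

Minimum detectable difference ≈ 0.40 kg/m²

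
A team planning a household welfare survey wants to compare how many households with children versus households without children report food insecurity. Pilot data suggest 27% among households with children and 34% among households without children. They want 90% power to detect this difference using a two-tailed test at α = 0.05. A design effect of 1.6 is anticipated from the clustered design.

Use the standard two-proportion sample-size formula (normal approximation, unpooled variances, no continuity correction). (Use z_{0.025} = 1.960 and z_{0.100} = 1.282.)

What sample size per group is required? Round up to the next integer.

n = 1447 per group

n = (z_{α/2} + z_β)² · [p₁(1−p₁) + p₂(1−p₂)] / (p₁ − p₂)²
  = (1.960 + 1.282)² · (0.27·0.73 + 0.34·0.66) / (-0.07)²
  = (3.242)² · (0.1971 + 0.2244) / 0.0049
  = 10.5106 · 0.4215 / 0.0049
  = 904.12
Design effect: 1.6 × 904.12 = 1446.60.
Round up → n = 1447 per group.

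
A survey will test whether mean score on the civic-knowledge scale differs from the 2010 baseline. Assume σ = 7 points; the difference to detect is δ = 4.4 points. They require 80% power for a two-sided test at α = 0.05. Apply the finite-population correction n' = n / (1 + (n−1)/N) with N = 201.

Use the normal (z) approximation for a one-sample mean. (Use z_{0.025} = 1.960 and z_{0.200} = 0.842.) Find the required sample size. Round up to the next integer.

n = 19

n = (z_{α/2} + z_β)² · σ² / δ²
  = (1.960 + 0.842)² · 7² / 4.4²
  = 7.8512 · 49 / 19.36
  = 19.87
Finite-population correction (N = 201): 19.87 / (1 + (19.87 − 1)/201) = 18.17.
Round up → n = 19.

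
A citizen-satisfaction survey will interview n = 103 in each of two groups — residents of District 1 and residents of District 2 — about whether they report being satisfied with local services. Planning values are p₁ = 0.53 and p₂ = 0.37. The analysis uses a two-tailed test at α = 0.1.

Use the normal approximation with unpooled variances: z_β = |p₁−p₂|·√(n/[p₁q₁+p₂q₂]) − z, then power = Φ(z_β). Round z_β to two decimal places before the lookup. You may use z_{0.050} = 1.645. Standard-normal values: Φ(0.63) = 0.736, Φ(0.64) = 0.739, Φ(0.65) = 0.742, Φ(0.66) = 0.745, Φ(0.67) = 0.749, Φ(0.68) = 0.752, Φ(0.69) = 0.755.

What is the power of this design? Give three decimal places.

z_β = |p₁−p₂|·√(n/[p₁q₁+p₂q₂]) − z_{α/2}
    = 0.16 · √(103/0.4822) − 1.645
    = 0.16 · 14.6152 − 1.645
    = 2.3384 − 1.645 = 0.6934 → 0.69
Power = Φ(0.69) = 0.755.

Power ≈ 0.755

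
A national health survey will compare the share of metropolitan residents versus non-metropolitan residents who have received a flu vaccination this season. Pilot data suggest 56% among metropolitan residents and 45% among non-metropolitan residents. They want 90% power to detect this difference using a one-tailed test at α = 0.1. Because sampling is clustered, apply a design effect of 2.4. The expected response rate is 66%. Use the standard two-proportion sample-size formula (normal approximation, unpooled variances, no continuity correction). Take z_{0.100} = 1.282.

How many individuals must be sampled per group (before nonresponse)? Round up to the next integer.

n = 976 per group

n = (z_α + z_β)² · [p₁(1−p₁) + p₂(1−p₂)] / (p₁ − p₂)²
  = (1.282 + 1.282)² · (0.56·0.44 + 0.45·0.55) / (0.11)²
  = (2.564)² · (0.2464 + 0.2475) / 0.0121
  = 6.5741 · 0.4939 / 0.0121
  = 268.34
Design effect: 2.4 × 268.34 = 644.02.
Adjust for 66% response: 644.02 / 0.66 = 975.79.
Round up → n = 976 per group.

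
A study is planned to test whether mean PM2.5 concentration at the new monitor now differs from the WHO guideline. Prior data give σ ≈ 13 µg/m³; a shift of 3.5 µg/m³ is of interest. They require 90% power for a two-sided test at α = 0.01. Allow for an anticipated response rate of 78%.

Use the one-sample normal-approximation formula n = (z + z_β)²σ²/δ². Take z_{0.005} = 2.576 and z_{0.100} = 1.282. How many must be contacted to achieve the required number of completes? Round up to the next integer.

n = (z_{α/2} + z_β)² · σ² / δ²
  = (2.576 + 1.282)² · 13² / 3.5²
  = 14.8842 · 169 / 12.25
  = 205.34
Adjust for 78% response: 205.34 / 0.78 = 263.26.
Round up → n = 264.

n = 264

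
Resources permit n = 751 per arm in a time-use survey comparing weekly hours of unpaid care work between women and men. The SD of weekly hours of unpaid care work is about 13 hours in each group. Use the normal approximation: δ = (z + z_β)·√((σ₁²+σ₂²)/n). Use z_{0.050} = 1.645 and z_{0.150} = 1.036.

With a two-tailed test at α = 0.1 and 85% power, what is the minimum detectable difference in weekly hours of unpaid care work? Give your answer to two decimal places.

Minimum detectable difference ≈ 1.80 hours

δ = (z_{α/2} + z_β) · √((σ₁²+σ₂²)/n)
  = (1.645 + 1.036) · √(338/751)
  = 2.681 · √0.45007
  = 2.681 · 0.6709
  = 1.7986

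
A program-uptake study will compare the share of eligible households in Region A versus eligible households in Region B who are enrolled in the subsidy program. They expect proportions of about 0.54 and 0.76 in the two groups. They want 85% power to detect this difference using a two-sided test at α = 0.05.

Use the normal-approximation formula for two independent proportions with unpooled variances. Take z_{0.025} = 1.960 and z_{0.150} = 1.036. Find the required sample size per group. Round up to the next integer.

n = 80 per group

n = (z_{α/2} + z_β)² · [p₁(1−p₁) + p₂(1−p₂)] / (p₁ − p₂)²
  = (1.960 + 1.036)² · (0.54·0.46 + 0.76·0.24) / (-0.22)²
  = (2.996)² · (0.2484 + 0.1824) / 0.0484
  = 8.9760 · 0.4308 / 0.0484
  = 79.89
Round up → n = 80 per group.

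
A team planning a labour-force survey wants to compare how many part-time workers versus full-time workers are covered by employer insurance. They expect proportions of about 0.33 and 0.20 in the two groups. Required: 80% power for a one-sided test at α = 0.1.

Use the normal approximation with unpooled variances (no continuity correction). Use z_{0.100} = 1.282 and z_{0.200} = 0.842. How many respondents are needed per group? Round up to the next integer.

n = 102 per group

n = (z_α + z_β)² · [p₁(1−p₁) + p₂(1−p₂)] / (p₁ − p₂)²
  = (1.282 + 0.842)² · (0.33·0.67 + 0.20·0.80) / (0.13)²
  = (2.124)² · (0.2211 + 0.1600) / 0.0169
  = 4.5114 · 0.3811 / 0.0169
  = 101.73
Round up → n = 102 per group.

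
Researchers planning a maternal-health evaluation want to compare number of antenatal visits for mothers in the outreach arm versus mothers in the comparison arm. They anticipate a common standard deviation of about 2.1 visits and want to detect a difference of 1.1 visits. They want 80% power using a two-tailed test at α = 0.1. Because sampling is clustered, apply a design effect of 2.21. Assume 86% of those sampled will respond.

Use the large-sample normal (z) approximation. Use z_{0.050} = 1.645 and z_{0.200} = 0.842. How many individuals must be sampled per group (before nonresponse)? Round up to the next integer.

n = 116 per group

n = (z_{α/2} + z_β)² · (σ₁² + σ₂²) / δ²
  = (1.645 + 0.842)² · (2·2.1² = 8.82) / 1.1²
  = 6.1852 · 8.82 / 1.21
  = 45.09
Design effect: 2.21 × 45.09 = 99.64.
Adjust for 86% response: 99.64 / 0.86 = 115.86.
Round up → n = 116 per group.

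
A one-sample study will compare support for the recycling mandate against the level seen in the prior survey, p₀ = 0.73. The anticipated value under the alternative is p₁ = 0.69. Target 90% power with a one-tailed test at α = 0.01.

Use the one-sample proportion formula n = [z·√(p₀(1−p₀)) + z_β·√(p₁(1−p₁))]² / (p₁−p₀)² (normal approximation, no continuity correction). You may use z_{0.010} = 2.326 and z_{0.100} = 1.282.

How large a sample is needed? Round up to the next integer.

n = [z_α·√(p₀q₀) + z_β·√(p₁q₁)]² / (p₁ − p₀)²
  = [2.326·√(0.73·0.27) + 1.282·√(0.69·0.31)]² / (-0.04)²
  = [2.326·0.4440 + 1.282·0.4625]² / 0.0016
  = [1.6256]² / 0.0016
  = 1651.54
Round up → n = 1652.

n = 1652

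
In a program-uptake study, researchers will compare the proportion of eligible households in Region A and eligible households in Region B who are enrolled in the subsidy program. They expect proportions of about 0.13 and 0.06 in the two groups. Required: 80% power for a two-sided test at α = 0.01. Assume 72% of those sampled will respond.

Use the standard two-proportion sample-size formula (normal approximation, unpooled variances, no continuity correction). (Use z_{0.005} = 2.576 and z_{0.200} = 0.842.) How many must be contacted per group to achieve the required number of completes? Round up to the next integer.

n = 562 per group

n = (z_{α/2} + z_β)² · [p₁(1−p₁) + p₂(1−p₂)] / (p₁ − p₂)²
  = (2.576 + 0.842)² · (0.13·0.87 + 0.06·0.94) / (0.07)²
  = (3.418)² · (0.1131 + 0.0564) / 0.0049
  = 11.6827 · 0.1695 / 0.0049
  = 404.13
Adjust for 72% response: 404.13 / 0.72 = 561.29.
Round up → n = 562 per group.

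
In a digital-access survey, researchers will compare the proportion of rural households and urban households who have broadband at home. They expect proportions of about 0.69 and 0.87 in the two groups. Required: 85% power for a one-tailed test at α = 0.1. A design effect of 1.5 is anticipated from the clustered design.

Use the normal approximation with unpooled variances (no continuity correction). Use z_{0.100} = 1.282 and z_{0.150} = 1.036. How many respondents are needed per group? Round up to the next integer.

n = 82 per group

n = (z_α + z_β)² · [p₁(1−p₁) + p₂(1−p₂)] / (p₁ − p₂)²
  = (1.282 + 1.036)² · (0.69·0.31 + 0.87·0.13) / (-0.18)²
  = (2.318)² · (0.2139 + 0.1131) / 0.0324
  = 5.3731 · 0.3270 / 0.0324
  = 54.23
Design effect: 1.5 × 54.23 = 81.34.
Round up → n = 82 per group.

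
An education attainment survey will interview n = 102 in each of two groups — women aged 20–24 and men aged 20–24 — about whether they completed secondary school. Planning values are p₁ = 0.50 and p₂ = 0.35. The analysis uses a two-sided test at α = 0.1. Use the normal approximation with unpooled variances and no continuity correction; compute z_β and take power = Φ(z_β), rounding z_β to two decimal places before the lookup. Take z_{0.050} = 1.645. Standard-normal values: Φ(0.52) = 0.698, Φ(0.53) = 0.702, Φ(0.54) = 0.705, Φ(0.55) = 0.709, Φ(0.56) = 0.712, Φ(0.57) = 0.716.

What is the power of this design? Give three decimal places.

z_β = |p₁−p₂|·√(n/[p₁q₁+p₂q₂]) − z_{α/2}
    = 0.15 · √(102/0.4775) − 1.645
    = 0.15 · 14.6155 − 1.645
    = 2.1923 − 1.645 = 0.5473 → 0.55
Power = Φ(0.55) = 0.709.

Power ≈ 0.709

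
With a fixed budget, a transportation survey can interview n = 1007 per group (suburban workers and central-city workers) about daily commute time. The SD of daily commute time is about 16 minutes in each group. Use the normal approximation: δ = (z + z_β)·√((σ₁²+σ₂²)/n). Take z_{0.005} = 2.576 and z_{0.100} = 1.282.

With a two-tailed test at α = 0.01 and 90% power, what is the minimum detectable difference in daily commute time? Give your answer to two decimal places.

δ = (z_{α/2} + z_β) · √((σ₁²+σ₂²)/n)
  = (2.576 + 1.282) · √(512/1007)
  = 3.858 · √0.50844
  = 3.858 · 0.7131
  = 2.7509

Minimum detectable difference ≈ 2.75 minutes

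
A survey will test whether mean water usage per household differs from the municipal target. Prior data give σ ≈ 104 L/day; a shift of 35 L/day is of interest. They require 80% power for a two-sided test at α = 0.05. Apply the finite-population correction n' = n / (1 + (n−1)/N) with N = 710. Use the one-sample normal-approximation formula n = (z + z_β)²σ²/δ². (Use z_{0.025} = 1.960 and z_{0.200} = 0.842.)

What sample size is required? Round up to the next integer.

n = 64

n = (z_{α/2} + z_β)² · σ² / δ²
  = (1.960 + 0.842)² · 104² / 35²
  = 7.8512 · 10816 / 1225
  = 69.32
Finite-population correction (N = 710): 69.32 / (1 + (69.32 − 1)/710) = 63.24.
Round up → n = 64.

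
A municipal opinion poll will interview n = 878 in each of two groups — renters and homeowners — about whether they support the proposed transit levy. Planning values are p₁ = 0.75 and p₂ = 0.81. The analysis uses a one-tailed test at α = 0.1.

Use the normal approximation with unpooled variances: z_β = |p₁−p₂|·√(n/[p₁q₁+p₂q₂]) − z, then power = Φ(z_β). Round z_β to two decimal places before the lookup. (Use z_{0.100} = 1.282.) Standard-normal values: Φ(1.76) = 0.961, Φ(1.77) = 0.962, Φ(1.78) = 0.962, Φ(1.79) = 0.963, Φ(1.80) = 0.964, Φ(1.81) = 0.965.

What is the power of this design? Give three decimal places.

z_β = |p₁−p₂|·√(n/[p₁q₁+p₂q₂]) − z_α
    = 0.06 · √(878/0.3414) − 1.282
    = 0.06 · 50.7126 − 1.282
    = 3.0428 − 1.282 = 1.7608 → 1.76
Power = Φ(1.76) = 0.961.

Power ≈ 0.961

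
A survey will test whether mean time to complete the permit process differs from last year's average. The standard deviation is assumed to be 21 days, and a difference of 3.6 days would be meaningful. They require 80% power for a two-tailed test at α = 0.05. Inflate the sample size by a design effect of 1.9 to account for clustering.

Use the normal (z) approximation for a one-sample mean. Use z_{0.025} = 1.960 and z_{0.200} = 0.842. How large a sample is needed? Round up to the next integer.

n = (z_{α/2} + z_β)² · σ² / δ²
  = (1.960 + 0.842)² · 21² / 3.6²
  = 7.8512 · 441 / 12.96
  = 267.16
Design effect: 1.9 × 267.16 = 507.60.
Round up → n = 508.

n = 508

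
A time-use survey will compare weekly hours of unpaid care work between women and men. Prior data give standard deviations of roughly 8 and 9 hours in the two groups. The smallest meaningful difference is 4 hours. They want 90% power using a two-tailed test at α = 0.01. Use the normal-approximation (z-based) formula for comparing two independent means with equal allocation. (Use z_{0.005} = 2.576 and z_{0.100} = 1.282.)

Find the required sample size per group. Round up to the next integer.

n = (z_{α/2} + z_β)² · (σ₁² + σ₂²) / δ²
  = (2.576 + 1.282)² · (8² + 9² = 145) / 4²
  = 14.8842 · 145 / 16
  = 134.89
Round up → n = 135 per group.

n = 135 per group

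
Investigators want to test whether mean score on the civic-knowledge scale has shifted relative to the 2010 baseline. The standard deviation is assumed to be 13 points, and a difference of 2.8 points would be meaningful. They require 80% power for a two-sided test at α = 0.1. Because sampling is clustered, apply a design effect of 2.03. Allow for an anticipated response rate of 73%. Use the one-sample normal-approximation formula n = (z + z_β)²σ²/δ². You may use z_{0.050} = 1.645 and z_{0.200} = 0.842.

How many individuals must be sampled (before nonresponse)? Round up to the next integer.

n = 371

n = (z_{α/2} + z_β)² · σ² / δ²
  = (1.645 + 0.842)² · 13² / 2.8²
  = 6.1852 · 169 / 7.84
  = 133.33
Design effect: 2.03 × 133.33 = 270.66.
Adjust for 73% response: 270.66 / 0.73 = 370.76.
Round up → n = 371.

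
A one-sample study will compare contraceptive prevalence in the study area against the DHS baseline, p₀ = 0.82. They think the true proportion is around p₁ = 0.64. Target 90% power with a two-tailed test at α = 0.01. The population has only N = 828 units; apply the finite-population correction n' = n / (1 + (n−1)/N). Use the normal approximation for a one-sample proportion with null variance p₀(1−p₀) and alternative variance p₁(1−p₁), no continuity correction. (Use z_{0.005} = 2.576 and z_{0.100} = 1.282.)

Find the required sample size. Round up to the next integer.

n = [z_{α/2}·√(p₀q₀) + z_β·√(p₁q₁)]² / (p₁ − p₀)²
  = [2.576·√(0.82·0.18) + 1.282·√(0.64·0.36)]² / (-0.18)²
  = [2.576·0.3842 + 1.282·0.4800]² / 0.0324
  = [1.6050]² / 0.0324
  = 79.51
Finite-population correction (N = 828): 79.51 / (1 + (79.51 − 1)/828) = 72.62.
Round up → n = 73.

n = 73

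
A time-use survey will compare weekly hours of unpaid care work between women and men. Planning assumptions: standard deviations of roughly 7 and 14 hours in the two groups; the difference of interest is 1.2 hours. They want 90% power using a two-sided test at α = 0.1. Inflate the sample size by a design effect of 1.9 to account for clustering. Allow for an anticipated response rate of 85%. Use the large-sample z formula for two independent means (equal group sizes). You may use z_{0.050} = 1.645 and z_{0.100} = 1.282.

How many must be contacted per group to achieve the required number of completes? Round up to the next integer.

n = 3259 per group

n = (z_{α/2} + z_β)² · (σ₁² + σ₂²) / δ²
  = (1.645 + 1.282)² · (7² + 14² = 245) / 1.2²
  = 8.5673 · 245 / 1.44
  = 1457.64
Design effect: 1.9 × 1457.64 = 2769.51.
Adjust for 85% response: 2769.51 / 0.85 = 3258.24.
Round up → n = 3259 per group.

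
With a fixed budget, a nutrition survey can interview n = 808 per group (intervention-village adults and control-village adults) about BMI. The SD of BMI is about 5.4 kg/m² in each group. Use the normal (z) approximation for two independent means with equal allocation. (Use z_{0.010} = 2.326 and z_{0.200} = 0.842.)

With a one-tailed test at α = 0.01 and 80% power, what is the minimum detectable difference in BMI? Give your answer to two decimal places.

Minimum detectable difference ≈ 0.85 kg/m²

δ = (z_α + z_β) · √((σ₁²+σ₂²)/n)
  = (2.326 + 0.842) · √(58.32/808)
  = 3.168 · √0.07218
  = 3.168 · 0.2687
  = 0.8511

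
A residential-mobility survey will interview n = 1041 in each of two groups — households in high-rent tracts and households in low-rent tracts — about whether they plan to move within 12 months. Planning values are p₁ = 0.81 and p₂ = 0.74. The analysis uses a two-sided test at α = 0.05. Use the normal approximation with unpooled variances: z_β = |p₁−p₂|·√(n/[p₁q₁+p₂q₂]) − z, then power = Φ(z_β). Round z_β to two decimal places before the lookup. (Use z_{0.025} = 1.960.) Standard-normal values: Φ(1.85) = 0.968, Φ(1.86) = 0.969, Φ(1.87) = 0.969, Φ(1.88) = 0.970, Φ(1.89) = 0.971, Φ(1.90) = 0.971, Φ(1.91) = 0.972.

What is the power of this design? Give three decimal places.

Power ≈ 0.970

z_β = |p₁−p₂|·√(n/[p₁q₁+p₂q₂]) − z_{α/2}
    = 0.07 · √(1041/0.3463) − 1.960
    = 0.07 · 54.8276 − 1.960
    = 3.8379 − 1.960 = 1.8779 → 1.88
Power = Φ(1.88) = 0.970.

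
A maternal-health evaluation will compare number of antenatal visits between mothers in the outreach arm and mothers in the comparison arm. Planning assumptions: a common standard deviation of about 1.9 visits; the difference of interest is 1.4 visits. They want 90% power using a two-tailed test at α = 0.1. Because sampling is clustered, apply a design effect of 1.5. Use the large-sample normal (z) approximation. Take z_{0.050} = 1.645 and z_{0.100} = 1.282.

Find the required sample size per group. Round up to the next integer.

n = 48 per group

n = (z_{α/2} + z_β)² · (σ₁² + σ₂²) / δ²
  = (1.645 + 1.282)² · (2·1.9² = 7.22) / 1.4²
  = 8.5673 · 7.22 / 1.96
  = 31.56
Design effect: 1.5 × 31.56 = 47.34.
Round up → n = 48 per group.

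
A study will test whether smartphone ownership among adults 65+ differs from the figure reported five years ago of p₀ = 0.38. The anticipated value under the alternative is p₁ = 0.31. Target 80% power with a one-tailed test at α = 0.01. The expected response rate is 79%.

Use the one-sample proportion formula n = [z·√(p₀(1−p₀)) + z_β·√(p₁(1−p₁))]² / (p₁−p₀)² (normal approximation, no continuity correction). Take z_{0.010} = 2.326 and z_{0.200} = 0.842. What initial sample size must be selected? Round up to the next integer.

n = [z_α·√(p₀q₀) + z_β·√(p₁q₁)]² / (p₁ − p₀)²
  = [2.326·√(0.38·0.62) + 0.842·√(0.31·0.69)]² / (-0.07)²
  = [2.326·0.4854 + 0.842·0.4625]² / 0.0049
  = [1.5184]² / 0.0049
  = 470.54
Adjust for 79% response: 470.54 / 0.79 = 595.61.
Round up → n = 596.

n = 596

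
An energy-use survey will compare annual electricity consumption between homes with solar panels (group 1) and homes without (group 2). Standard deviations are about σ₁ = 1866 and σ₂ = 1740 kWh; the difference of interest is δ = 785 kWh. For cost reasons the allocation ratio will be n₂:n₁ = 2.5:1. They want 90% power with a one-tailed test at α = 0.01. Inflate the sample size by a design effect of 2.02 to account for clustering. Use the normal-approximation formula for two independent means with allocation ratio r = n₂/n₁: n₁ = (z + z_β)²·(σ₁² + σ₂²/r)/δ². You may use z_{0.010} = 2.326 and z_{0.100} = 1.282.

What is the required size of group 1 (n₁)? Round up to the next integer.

n₁ = (z_α + z_β)² · (σ₁² + σ₂²/r) / δ²
   = (2.326 + 1.282)² · (1866² + 1740²/2.5) / 785²
   = 13.0177 · (3481956 + 1211040) / 616225
   = 13.0177 · 4692996 / 616225
   = 99.14
Design effect: 2.02 × 99.14 = 200.26.
Round up → n₁ = 201; n₂ = r·n₁ = 2.5 × 201 = 503.

n₁ = 201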